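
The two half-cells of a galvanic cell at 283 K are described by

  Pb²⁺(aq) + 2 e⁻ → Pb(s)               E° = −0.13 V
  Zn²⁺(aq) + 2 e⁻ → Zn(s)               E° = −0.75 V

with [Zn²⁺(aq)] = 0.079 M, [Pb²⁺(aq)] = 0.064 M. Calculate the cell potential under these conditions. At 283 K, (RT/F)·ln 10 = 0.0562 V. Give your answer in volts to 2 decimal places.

The Pb²⁺/Pb couple has the more positive E°, so it is the cathode; Zn²⁺/Zn is the anode.
E°cell = −0.13 − (−0.75) = +0.62 V, with n = 2 electrons transferred.
Balancing gives Pb²⁺(aq) + Zn(s) → Pb(s) + Zn²⁺(aq); hence Q = [Zn²⁺(aq)] / [Pb²⁺(aq)] = 1.23 (log Q = 0.091).
E = E° − (0.0562/n)·log Q = +0.62 − (0.0562/2)(0.091) = +0.62 V.

+0.62 V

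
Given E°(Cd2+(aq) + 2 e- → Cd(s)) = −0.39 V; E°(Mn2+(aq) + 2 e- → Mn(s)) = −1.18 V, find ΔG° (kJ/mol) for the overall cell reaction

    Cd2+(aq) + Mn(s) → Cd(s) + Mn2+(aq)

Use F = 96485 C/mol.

In the reaction as written Cd2+(aq) is reduced, so the Cd²⁺/Cd couple is the cathode and Mn²⁺/Mn is the anode.
E°cell = −0.39 − (−1.18) = +0.79 V; balancing electrons gives n = 2.
ΔG° = −nFE°cell = −(2)(96485)(+0.79) J/mol = −152 kJ/mol.

−152 kJ/mol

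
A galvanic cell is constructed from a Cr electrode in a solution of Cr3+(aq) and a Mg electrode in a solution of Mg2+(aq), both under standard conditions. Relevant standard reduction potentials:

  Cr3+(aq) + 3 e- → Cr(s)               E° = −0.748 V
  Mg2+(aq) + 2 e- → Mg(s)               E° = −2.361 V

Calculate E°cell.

Of the two couples in this cell, the one with the more positive reduction potential is reduced at the cathode: here that is Cr³⁺/Cr (−0.748 V); Mg²⁺/Mg (−2.361 V) is the anode.
E°cell = E°(cathode) − E°(anode) = −0.748 − (−2.361) = +1.613 V.

+1.613 V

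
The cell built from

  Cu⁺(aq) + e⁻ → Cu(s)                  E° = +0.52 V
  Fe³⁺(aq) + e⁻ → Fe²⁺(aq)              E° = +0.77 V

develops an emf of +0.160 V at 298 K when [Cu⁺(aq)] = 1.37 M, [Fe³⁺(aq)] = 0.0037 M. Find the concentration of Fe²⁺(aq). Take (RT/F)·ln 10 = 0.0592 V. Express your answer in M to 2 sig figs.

The Fe³⁺/Fe²⁺ couple has the larger reduction potential, so it is the cathode: E°cell = +0.77 − (+0.52) = +0.25 V and n = 1.
From the Nernst equation, log Q = n(E° − E)/0.0592 = 1·(+0.25 − (+0.160))/0.0592 = 1.520.
Balancing electrons gives Fe³⁺(aq) + Cu(s) → Fe²⁺(aq) + Cu⁺(aq); thus Q = ([Fe²⁺(aq)]·[Cu⁺(aq)]) / [Fe³⁺(aq)].
Solving for the unknown gives log [Fe²⁺(aq)] = −1.049, so [Fe²⁺(aq)] ≈ 0.089 M.

0.089 M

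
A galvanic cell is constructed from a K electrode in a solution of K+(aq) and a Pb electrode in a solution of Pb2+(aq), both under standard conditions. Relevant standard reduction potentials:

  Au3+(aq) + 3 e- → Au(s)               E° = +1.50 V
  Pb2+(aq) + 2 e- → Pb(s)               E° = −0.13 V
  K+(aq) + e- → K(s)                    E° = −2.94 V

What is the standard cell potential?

The Pb²⁺/Pb couple has the higher E°, so Pb ion is reduced (cathode) and K is oxidized (anode).
E°cell = E°(cathode) − E°(anode) = −0.13 − (−2.94) = +2.81 V.

+2.81 V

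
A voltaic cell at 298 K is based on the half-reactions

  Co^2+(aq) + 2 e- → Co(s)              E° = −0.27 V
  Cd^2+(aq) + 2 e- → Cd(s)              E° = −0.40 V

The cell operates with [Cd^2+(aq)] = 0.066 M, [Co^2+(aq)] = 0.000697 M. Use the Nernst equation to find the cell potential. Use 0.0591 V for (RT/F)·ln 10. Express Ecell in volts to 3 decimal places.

Since E°(Co²⁺/Co) > E°(Cd²⁺/Cd), Co²⁺/Co serves as the cathode.
E°cell = E°cat − E°an = −0.27 − (−0.40) = +0.13 V; n = 2.
Balancing gives Co^2+(aq) + Cd(s) → Co(s) + Cd^2+(aq); hence Q = [Cd^2+(aq)] / [Co^2+(aq)] = 94.7 (log Q = 1.976).
E = E° − (0.0591/n)·log Q = +0.13 − (0.0591/2)(1.976) = +0.072 V.

+0.072 V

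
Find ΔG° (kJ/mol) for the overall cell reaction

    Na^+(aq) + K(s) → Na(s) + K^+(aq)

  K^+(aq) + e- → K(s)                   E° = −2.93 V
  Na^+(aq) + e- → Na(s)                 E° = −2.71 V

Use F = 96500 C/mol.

In the reaction as written Na^+(aq) is reduced, so the Na⁺/Na couple is the cathode and K⁺/K is the anode.
E°cell = −2.71 − (−2.93) = +0.22 V; balancing electrons gives n = 1.
ΔG° = −nFE°cell = −(1)(96500)(+0.22) J/mol = −21.2 kJ/mol.

−21.2 kJ/mol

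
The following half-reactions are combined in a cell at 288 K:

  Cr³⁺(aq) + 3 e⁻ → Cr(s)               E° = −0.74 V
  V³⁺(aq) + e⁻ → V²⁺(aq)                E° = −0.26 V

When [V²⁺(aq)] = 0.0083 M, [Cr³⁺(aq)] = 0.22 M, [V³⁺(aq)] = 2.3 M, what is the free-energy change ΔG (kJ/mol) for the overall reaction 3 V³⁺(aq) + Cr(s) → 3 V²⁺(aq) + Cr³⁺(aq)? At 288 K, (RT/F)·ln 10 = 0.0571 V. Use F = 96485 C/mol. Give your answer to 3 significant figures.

The standard cell potential is −0.26 − (−0.74) = +0.48 V, with n = 3 electrons in the balanced equation.
Q = ([V²⁺(aq)]^3·[Cr³⁺(aq)]) / [V³⁺(aq)]^3 = 1.03×10^−8, so log Q = −7.986 and E = +0.48 − (0.0571/3)(−7.986) = +0.6320 V.
Finally ΔG = −nFE = −(3)(96485 C/mol)(+0.6320 V) = −183 kJ/mol.

−183 kJ/mol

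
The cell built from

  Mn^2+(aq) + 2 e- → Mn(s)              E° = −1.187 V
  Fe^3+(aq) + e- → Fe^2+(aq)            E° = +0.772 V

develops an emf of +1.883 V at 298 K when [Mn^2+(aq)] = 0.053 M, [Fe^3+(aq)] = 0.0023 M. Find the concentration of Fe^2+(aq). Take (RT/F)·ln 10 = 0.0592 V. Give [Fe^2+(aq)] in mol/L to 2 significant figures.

With Fe³⁺/Fe²⁺ at the cathode and Mn²⁺/Mn at the anode, E°cell = +0.772 − (−1.187) = +1.959 V (n = 2).
Since E = E° − (0.0592/n)·log Q, log Q = n(E° − E)/0.0592 = 2.568.
The balanced reaction is 2 Fe^3+(aq) + Mn(s) → 2 Fe^2+(aq) + Mn^2+(aq), so Q = ([Fe^2+(aq)]^2·[Mn^2+(aq)]) / [Fe^3+(aq)]^2.
Isolating [Fe^2+(aq)] in Q = 10^{2.568} yields log [Fe^2+(aq)] = −0.716, i.e. 0.19 M.

0.19 M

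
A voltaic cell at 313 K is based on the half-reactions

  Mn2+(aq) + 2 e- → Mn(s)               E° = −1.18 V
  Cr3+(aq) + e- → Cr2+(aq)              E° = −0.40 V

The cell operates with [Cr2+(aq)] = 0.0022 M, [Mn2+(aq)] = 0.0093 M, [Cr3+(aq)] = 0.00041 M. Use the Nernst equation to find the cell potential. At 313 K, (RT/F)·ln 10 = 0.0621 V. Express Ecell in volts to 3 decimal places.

+0.798 V

Since E°(Cr³⁺/Cr²⁺) > E°(Mn²⁺/Mn), Cr³⁺/Cr²⁺ serves as the cathode.
E°cell = E°cat − E°an = −0.40 − (−1.18) = +0.78 V; n = 2.
Balancing gives 2 Cr3+(aq) + Mn(s) → 2 Cr2+(aq) + Mn2+(aq); hence Q = ([Cr2+(aq)]^2·[Mn2+(aq)]) / [Cr3+(aq)]^2 = 0.268 (log Q = −0.572).
Applying E = E° − (RT ln10/nF)·log Q gives +0.78 − (0.0621/2)(−0.572) = +0.798 V.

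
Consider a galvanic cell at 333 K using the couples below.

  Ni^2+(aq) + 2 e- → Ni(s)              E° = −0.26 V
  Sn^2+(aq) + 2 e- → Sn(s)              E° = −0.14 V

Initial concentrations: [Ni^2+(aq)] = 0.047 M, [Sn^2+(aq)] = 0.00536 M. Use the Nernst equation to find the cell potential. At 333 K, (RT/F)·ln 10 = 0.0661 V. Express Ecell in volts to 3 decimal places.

Since E°(Sn²⁺/Sn) > E°(Ni²⁺/Ni), Sn²⁺/Sn serves as the cathode.
E°cell = −0.14 − (−0.26) = +0.12 V, with n = 2 electrons transferred.
For the overall reaction Sn^2+(aq) + Ni(s) → Sn(s) + Ni^2+(aq), Q = [Ni^2+(aq)] / [Sn^2+(aq)] = 8.77, giving log Q = 0.943.
E = E° − (0.0661/n)·log Q = +0.12 − (0.0661/2)(0.943) = +0.089 V.

+0.089 V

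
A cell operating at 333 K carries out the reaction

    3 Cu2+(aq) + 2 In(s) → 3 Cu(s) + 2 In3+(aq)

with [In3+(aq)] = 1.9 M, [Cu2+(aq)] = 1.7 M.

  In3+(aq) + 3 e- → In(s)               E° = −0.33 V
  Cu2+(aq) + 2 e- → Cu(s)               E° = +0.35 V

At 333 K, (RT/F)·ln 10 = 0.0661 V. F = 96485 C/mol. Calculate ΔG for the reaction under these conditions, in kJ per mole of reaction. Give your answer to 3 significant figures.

With Cu²⁺/Cu reduced at the cathode, E°cell = +0.35 − (−0.33) = +0.68 V and n = 6.
The reaction quotient is [In3+(aq)]^2 / [Cu2+(aq)]^3 = 0.735; by Nernst, E = +0.68 − (0.0661/6)(−0.134) = +0.6815 V.
ΔG = −nFE = −(6)(96485)(+0.6815) J/mol = −395 kJ/mol.

−395 kJ/mol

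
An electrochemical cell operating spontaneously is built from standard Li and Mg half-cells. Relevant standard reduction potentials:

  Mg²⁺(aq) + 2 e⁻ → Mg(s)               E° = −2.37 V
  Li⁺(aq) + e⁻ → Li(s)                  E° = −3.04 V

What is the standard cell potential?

+0.67 V

The Mg²⁺/Mg couple has the higher E°, so Mg ion is reduced (cathode) and Li is oxidized (anode).
E°cell = E°(cathode) − E°(anode) = −2.37 − (−3.04) = +0.67 V.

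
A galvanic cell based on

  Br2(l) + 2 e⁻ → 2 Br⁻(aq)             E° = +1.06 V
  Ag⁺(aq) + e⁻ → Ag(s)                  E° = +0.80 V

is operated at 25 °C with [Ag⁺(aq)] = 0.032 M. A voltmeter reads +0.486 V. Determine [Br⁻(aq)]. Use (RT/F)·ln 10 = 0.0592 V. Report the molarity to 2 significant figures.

Br₂/Br⁻ is the cathode (higher E°); E°cell = +1.06 − (+0.80) = +0.26 V with n = 2.
From the Nernst equation, log Q = n(E° − E)/0.0592 = 2·(+0.26 − (+0.486))/0.0592 = −7.635.
Balancing electrons gives Br2(l) + 2 Ag(s) → 2 Br⁻(aq) + 2 Ag⁺(aq); thus Q = [Br⁻(aq)]^2·[Ag⁺(aq)]^2.
Substituting the known concentrations and solving, log [Br⁻(aq)] = −2.323 and [Br⁻(aq)] = 0.0048 M.

0.0048 M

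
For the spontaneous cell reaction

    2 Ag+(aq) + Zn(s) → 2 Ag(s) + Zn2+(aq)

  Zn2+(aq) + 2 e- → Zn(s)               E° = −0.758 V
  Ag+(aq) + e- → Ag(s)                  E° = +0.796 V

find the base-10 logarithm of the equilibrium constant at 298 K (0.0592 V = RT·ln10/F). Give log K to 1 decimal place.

The Ag⁺/Ag couple is reduced (cathode); E°cell = +0.796 − (−0.758) = +1.554 V with n = 2.
At equilibrium E = 0, so log K = nE°cell / 0.0592 = (2)(+1.554) / 0.0592 = 52.5.

log K = 52.5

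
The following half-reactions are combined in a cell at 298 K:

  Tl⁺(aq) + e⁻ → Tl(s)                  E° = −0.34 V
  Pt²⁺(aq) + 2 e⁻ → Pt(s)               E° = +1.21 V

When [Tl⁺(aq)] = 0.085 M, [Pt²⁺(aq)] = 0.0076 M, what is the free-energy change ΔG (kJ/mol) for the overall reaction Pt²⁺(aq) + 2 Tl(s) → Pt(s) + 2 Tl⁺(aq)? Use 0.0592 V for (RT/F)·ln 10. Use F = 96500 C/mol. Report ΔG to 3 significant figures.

The standard cell potential is +1.21 − (−0.34) = +1.55 V, with n = 2 electrons in the balanced equation.
Q = [Tl⁺(aq)]^2 / [Pt²⁺(aq)] = 0.951, so log Q = −0.022 and E = +1.55 − (0.0592/2)(−0.022) = +1.5507 V.
Finally ΔG = −nFE = −(2)(96500 C/mol)(+1.5507 V) = −299 kJ/mol.

−299 kJ/mol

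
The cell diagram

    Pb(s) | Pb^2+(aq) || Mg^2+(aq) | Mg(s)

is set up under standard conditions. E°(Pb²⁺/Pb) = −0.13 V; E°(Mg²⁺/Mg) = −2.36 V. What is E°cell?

By convention the left-hand electrode in cell notation is the anode (oxidation) and the right-hand electrode is the cathode (reduction).
E°cell = E°(right) − E°(left) = −2.36 − (−0.13) = −2.23 V.
The negative sign shows that, as written, the cell would require an external voltage to drive the reaction.

−2.23 V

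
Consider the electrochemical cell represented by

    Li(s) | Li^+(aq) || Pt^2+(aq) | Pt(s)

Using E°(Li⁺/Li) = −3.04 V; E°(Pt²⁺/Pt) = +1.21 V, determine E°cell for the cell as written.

+4.25 V

By convention the left-hand electrode in cell notation is the anode (oxidation) and the right-hand electrode is the cathode (reduction).
E°cell = E°(right) − E°(left) = +1.21 − (−3.04) = +4.25 V.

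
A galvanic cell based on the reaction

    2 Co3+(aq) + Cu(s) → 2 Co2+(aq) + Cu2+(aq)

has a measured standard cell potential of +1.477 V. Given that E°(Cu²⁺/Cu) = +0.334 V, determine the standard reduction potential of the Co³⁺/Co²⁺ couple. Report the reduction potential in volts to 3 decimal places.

+1.811 V

In the reaction as written the Co³⁺/Co²⁺ couple is reduced (cathode) and Cu²⁺/Cu is oxidized (anode), so E°cell = E°(Co³⁺/Co²⁺) − E°(Cu²⁺/Cu).
E°(Co³⁺/Co²⁺) = E°cell + E°(anode) = +1.477 + (+0.334) = +1.811 V.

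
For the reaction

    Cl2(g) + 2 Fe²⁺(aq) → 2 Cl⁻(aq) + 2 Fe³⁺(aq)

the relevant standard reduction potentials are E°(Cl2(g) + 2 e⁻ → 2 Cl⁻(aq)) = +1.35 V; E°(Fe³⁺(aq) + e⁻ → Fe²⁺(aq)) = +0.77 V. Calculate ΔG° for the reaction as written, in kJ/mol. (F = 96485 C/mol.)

In the reaction as written Cl2(g) is reduced, so the Cl₂/Cl⁻ couple is the cathode and Fe³⁺/Fe²⁺ is the anode.
E°cell = +1.35 − (+0.77) = +0.58 V; balancing electrons gives n = 2.
ΔG° = −nFE°cell = −(2)(96485)(+0.58) J/mol = −112 kJ/mol.

−112 kJ/mol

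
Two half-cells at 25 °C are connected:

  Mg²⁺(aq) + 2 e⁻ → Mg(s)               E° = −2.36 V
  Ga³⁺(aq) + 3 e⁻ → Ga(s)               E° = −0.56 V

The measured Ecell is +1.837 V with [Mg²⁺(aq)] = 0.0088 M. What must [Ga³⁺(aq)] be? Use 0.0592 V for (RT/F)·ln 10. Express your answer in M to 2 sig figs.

The Ga³⁺/Ga couple has the larger reduction potential, so it is the cathode: E°cell = −0.56 − (−2.36) = +1.80 V and n = 6.
Rearranging E = E° − (0.0592/n)·log Q gives log Q = 6(+1.80 − (+1.837))/0.0592 = −3.750.
Balancing electrons gives 2 Ga³⁺(aq) + 3 Mg(s) → 2 Ga(s) + 3 Mg²⁺(aq); thus Q = [Mg²⁺(aq)]^3 / [Ga³⁺(aq)]^2.
Solving for the unknown gives log [Ga³⁺(aq)] = −1.208, so [Ga³⁺(aq)] ≈ 0.062 M.

0.062 M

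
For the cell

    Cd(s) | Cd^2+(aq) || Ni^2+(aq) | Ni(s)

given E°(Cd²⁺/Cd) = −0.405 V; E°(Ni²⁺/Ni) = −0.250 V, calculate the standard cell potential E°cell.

By convention the left-hand electrode in cell notation is the anode (oxidation) and the right-hand electrode is the cathode (reduction).
E°cell = E°(right) − E°(left) = −0.250 − (−0.405) = +0.155 V.

+0.155 V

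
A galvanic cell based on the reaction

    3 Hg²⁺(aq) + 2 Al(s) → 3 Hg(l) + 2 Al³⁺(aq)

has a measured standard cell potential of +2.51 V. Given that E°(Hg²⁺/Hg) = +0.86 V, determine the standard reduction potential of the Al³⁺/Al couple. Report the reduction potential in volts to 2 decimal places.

In the reaction as written the Hg²⁺/Hg couple is reduced (cathode) and Al³⁺/Al is oxidized (anode), so E°cell = E°(Hg²⁺/Hg) − E°(Al³⁺/Al).
E°(Al³⁺/Al) = E°(cathode) − E°cell = +0.86 − (+2.51) = −1.65 V.

−1.65 V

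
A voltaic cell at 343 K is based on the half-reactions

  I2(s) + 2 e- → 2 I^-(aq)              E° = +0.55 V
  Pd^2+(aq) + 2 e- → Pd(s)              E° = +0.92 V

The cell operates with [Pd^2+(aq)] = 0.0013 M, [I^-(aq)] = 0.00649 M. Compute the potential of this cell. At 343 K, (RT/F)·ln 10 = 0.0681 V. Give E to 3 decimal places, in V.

+0.123 V

Pd²⁺/Pd is reduced (cathode, E° = +0.92 V) and I₂/I⁻ is oxidized (anode).
E°cell = +0.92 − (+0.55) = +0.37 V, with n = 2 electrons transferred.
Balancing gives Pd^2+(aq) + 2 I^-(aq) → Pd(s) + I2(s); hence Q = 1 / ([Pd^2+(aq)]·[I^-(aq)]^2) = 1.83×10^7 (log Q = 7.262).
By the Nernst equation, E = +0.37 − (0.0681/2)·(7.262) = +0.123 V.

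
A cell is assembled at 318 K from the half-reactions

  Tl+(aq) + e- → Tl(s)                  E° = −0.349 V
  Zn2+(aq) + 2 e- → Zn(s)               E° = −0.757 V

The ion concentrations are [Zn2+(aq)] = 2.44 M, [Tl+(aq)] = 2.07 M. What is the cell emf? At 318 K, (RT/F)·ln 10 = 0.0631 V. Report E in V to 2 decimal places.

+0.42 V

The Tl⁺/Tl couple has the more positive E°, so it is the cathode; Zn²⁺/Zn is the anode.
E°cell = −0.349 − (−0.757) = +0.408 V, with n = 2 electrons transferred.
For the overall reaction 2 Tl+(aq) + Zn(s) → 2 Tl(s) + Zn2+(aq), Q = [Zn2+(aq)] / [Tl+(aq)]^2 = 0.569, giving log Q = −0.245.
By the Nernst equation, E = +0.408 − (0.0631/2)·(−0.245) = +0.42 V.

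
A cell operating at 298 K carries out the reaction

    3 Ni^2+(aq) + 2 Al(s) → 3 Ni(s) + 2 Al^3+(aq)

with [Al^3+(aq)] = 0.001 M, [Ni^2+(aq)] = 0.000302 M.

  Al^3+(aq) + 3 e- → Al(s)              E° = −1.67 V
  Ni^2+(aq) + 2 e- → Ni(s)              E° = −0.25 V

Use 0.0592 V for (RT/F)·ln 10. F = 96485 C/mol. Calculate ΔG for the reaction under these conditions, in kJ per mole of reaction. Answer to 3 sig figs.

−796 kJ/mol

With Ni²⁺/Ni reduced at the cathode, E°cell = −0.25 − (−1.67) = +1.42 V and n = 6.
The reaction quotient is [Al^3+(aq)]^2 / [Ni^2+(aq)]^3 = 3.63×10^4; by Nernst, E = +1.42 − (0.0592/6)(4.560) = +1.3750 V.
Then ΔG = −nFE = −6 × 96485 × +1.3750 J/mol = −796 kJ/mol.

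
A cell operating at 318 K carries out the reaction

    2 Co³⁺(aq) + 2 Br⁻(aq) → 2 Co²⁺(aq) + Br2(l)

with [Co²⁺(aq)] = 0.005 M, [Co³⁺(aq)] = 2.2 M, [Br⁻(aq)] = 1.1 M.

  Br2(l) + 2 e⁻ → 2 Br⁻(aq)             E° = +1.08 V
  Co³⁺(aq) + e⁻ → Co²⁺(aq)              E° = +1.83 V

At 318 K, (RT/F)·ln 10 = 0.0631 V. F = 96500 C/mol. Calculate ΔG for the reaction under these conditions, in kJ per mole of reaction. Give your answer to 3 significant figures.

−177 kJ/mol

The standard cell potential is +1.83 − (+1.08) = +0.75 V, with n = 2 electrons in the balanced equation.
Here Q = [Co²⁺(aq)]^2 / ([Co³⁺(aq)]^2·[Br⁻(aq)]^2) = 4.27×10^−6 (log Q = −5.370), giving E = +0.75 − (0.0631/2)·(−5.370) = +0.9194 V.
Then ΔG = −nFE = −2 × 96500 × +0.9194 J/mol = −177 kJ/mol.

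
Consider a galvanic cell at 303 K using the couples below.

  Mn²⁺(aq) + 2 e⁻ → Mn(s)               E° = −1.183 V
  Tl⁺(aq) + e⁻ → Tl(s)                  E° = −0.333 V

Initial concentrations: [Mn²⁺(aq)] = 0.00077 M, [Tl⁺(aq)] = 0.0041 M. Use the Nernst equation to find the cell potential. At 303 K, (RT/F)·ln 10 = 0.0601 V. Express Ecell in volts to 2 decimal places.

+0.80 V

The Tl⁺/Tl couple has the more positive E°, so it is the cathode; Mn²⁺/Mn is the anode.
E°cell = E°cat − E°an = −0.333 − (−1.183) = +0.850 V; n = 2.
The balanced reaction is 2 Tl⁺(aq) + Mn(s) → 2 Tl(s) + Mn²⁺(aq), so Q = [Mn²⁺(aq)] / [Tl⁺(aq)]^2 = 45.8 and log Q = 1.661.
E = E° − (0.0601/n)·log Q = +0.850 − (0.0601/2)(1.661) = +0.80 V.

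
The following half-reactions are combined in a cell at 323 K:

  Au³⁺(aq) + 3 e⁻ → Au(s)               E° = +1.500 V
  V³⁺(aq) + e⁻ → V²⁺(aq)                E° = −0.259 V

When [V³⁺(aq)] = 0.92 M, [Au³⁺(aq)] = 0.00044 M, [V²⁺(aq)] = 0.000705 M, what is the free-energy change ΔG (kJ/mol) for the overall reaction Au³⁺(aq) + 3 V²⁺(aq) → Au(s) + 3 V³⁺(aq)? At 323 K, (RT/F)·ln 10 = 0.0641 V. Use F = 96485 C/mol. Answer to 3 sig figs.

−431 kJ/mol

With Au³⁺/Au reduced at the cathode, E°cell = +1.500 − (−0.259) = +1.759 V and n = 3.
The reaction quotient is [V³⁺(aq)]^3 / ([Au³⁺(aq)]·[V²⁺(aq)]^3) = 5.05×10^12; by Nernst, E = +1.759 − (0.0641/3)(12.703) = +1.4876 V.
ΔG = −nFE = −(3)(96485)(+1.4876) J/mol = −431 kJ/mol.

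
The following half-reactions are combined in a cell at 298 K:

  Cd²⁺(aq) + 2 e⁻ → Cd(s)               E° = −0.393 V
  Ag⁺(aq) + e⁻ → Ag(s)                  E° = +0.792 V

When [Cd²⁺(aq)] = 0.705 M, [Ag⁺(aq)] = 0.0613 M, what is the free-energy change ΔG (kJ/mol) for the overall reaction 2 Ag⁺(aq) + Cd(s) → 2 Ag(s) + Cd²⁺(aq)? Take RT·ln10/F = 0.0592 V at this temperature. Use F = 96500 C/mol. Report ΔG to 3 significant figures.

With Ag⁺/Ag reduced at the cathode, E°cell = +0.792 − (−0.393) = +1.185 V and n = 2.
Q = [Cd²⁺(aq)] / [Ag⁺(aq)]^2 = 188, so log Q = 2.273 and E = +1.185 − (0.0592/2)(2.273) = +1.1177 V.
Then ΔG = −nFE = −2 × 96500 × +1.1177 J/mol = −216 kJ/mol.

−216 kJ/mol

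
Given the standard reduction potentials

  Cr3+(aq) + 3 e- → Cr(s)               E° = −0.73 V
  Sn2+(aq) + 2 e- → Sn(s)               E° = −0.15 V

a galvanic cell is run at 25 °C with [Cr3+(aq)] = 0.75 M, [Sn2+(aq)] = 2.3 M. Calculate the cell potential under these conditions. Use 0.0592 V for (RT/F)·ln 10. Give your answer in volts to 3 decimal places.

The Sn²⁺/Sn couple has the more positive E°, so it is the cathode; Cr³⁺/Cr is the anode.
E°cell = −0.15 − (−0.73) = +0.58 V, with n = 6 electrons transferred.
The balanced reaction is 3 Sn2+(aq) + 2 Cr(s) → 3 Sn(s) + 2 Cr3+(aq), so Q = [Cr3+(aq)]^2 / [Sn2+(aq)]^3 = 0.0462 and log Q = −1.335.
By the Nernst equation, E = +0.58 − (0.0592/6)·(−1.335) = +0.593 V.

+0.593 V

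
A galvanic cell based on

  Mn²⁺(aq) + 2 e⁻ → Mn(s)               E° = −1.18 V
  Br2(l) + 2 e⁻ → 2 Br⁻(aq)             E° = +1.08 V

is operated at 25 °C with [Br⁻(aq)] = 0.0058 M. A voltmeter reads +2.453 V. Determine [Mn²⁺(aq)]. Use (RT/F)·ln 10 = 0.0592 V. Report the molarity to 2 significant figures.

The Br₂/Br⁻ couple has the larger reduction potential, so it is the cathode: E°cell = +1.08 − (−1.18) = +2.26 V and n = 2.
From the Nernst equation, log Q = n(E° − E)/0.0592 = 2·(+2.26 − (+2.453))/0.0592 = −6.520.
For Br2(l) + Mn(s) → 2 Br⁻(aq) + Mn²⁺(aq), the reaction quotient is Q = [Br⁻(aq)]^2·[Mn²⁺(aq)].
Substituting the known concentrations and solving, log [Mn²⁺(aq)] = −2.047 and [Mn²⁺(aq)] = 0.0090 M.

0.0090 M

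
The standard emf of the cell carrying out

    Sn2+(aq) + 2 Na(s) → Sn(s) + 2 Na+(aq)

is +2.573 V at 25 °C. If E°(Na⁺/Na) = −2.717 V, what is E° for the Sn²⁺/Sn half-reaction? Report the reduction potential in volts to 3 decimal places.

In the reaction as written the Sn²⁺/Sn couple is reduced (cathode) and Na⁺/Na is oxidized (anode), so E°cell = E°(Sn²⁺/Sn) − E°(Na⁺/Na).
E°(Sn²⁺/Sn) = E°cell + E°(anode) = +2.573 + (−2.717) = −0.144 V.

−0.144 V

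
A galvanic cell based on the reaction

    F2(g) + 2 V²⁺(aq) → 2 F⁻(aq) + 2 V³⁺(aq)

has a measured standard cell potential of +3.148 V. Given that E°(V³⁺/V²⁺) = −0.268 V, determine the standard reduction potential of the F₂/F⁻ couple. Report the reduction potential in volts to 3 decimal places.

In the reaction as written the F₂/F⁻ couple is reduced (cathode) and V³⁺/V²⁺ is oxidized (anode), so E°cell = E°(F₂/F⁻) − E°(V³⁺/V²⁺).
E°(F₂/F⁻) = E°cell + E°(anode) = +3.148 + (−0.268) = +2.880 V.

+2.880 V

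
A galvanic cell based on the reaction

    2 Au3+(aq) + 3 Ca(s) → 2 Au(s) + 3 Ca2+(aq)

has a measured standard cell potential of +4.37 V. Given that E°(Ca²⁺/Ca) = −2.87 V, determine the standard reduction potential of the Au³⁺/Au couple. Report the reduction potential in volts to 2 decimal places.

+1.50 V

In the reaction as written the Au³⁺/Au couple is reduced (cathode) and Ca²⁺/Ca is oxidized (anode), so E°cell = E°(Au³⁺/Au) − E°(Ca²⁺/Ca).
E°(Au³⁺/Au) = E°cell + E°(anode) = +4.37 + (−2.87) = +1.50 V.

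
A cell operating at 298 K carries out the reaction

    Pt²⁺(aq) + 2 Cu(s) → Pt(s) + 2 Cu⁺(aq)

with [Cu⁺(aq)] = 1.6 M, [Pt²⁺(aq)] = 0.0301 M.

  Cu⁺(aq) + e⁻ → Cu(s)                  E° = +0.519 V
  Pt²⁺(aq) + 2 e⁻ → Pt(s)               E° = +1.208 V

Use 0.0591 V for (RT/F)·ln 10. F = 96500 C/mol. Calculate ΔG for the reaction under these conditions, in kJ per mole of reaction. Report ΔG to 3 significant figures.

E°cell = +1.208 − (+0.519) = +0.689 V; the balanced reaction transfers n = 2 electrons.
The reaction quotient is [Cu⁺(aq)]^2 / [Pt²⁺(aq)] = 85; by Nernst, E = +0.689 − (0.0591/2)(1.930) = +0.6320 V.
Then ΔG = −nFE = −2 × 96500 × +0.6320 J/mol = −122 kJ/mol.

−122 kJ/mol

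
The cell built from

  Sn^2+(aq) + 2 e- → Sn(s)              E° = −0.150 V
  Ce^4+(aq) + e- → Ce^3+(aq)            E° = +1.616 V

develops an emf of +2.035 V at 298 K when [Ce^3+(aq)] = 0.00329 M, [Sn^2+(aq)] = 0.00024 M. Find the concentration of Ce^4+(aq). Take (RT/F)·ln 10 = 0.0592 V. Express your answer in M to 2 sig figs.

The Ce⁴⁺/Ce³⁺ couple has the larger reduction potential, so it is the cathode: E°cell = +1.616 − (−0.150) = +1.766 V and n = 2.
From the Nernst equation, log Q = n(E° − E)/0.0592 = 2·(+1.766 − (+2.035))/0.0592 = −9.088.
For 2 Ce^4+(aq) + Sn(s) → 2 Ce^3+(aq) + Sn^2+(aq), the reaction quotient is Q = ([Ce^3+(aq)]^2·[Sn^2+(aq)]) / [Ce^4+(aq)]^2.
Isolating [Ce^4+(aq)] in Q = 10^{−9.088} yields log [Ce^4+(aq)] = 0.251, i.e. 1.8 M.

1.8 M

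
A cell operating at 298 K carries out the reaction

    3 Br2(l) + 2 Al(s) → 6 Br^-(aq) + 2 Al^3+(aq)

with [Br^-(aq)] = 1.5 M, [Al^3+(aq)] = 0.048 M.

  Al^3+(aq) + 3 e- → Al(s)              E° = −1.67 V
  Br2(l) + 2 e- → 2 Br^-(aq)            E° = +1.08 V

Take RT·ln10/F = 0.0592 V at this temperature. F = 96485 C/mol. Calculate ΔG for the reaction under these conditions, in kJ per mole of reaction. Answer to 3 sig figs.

−1600 kJ/mol

E°cell = +1.08 − (−1.67) = +2.75 V; the balanced reaction transfers n = 6 electrons.
Here Q = [Br^-(aq)]^6·[Al^3+(aq)]^2 = 0.0262 (log Q = −1.581), giving E = +2.75 − (0.0592/6)·(−1.581) = +2.7656 V.
Then ΔG = −nFE = −6 × 96485 × +2.7656 J/mol = −1600 kJ/mol.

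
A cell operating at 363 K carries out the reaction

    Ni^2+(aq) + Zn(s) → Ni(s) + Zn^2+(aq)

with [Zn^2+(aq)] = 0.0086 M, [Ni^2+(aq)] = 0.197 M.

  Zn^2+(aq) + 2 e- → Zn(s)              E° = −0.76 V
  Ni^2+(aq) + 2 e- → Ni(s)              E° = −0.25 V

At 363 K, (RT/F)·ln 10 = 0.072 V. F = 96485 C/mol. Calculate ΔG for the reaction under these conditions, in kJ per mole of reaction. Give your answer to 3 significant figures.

E°cell = −0.25 − (−0.76) = +0.51 V; the balanced reaction transfers n = 2 electrons.
Q = [Zn^2+(aq)] / [Ni^2+(aq)] = 0.0437, so log Q = −1.360 and E = +0.51 − (0.072/2)(−1.360) = +0.5590 V.
Then ΔG = −nFE = −2 × 96485 × +0.5590 J/mol = −108 kJ/mol.

−108 kJ/mol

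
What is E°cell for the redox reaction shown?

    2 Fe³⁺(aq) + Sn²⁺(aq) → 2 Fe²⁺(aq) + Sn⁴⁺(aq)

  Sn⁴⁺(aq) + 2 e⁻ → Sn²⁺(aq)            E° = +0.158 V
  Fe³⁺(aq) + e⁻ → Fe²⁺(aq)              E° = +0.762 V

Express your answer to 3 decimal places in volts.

Fe³⁺(aq) gains electrons, so the Fe³⁺/Fe²⁺ couple is the cathode; the Sn⁴⁺/Sn²⁺ couple is the anode.
E°cell = E°(cathode) − E°(anode) = +0.762 − (+0.158) = +0.604 V.
The positive value indicates the reaction is spontaneous as written.

+0.604 V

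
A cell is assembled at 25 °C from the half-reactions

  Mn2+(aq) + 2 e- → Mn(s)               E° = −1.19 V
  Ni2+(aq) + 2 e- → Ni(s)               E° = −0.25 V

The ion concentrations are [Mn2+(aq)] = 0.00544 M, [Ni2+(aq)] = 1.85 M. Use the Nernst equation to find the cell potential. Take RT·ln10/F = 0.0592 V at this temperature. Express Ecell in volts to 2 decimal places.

+1.01 V

Ni²⁺/Ni is reduced (cathode, E° = −0.25 V) and Mn²⁺/Mn is oxidized (anode).
The standard potential is −0.25 − (−1.19) = +0.94 V and the balanced reaction transfers n = 2 electrons.
Balancing gives Ni2+(aq) + Mn(s) → Ni(s) + Mn2+(aq); hence Q = [Mn2+(aq)] / [Ni2+(aq)] = 0.00294 (log Q = −2.532).
Applying E = E° − (RT ln10/nF)·log Q gives +0.94 − (0.0592/2)(−2.532) = +1.01 V.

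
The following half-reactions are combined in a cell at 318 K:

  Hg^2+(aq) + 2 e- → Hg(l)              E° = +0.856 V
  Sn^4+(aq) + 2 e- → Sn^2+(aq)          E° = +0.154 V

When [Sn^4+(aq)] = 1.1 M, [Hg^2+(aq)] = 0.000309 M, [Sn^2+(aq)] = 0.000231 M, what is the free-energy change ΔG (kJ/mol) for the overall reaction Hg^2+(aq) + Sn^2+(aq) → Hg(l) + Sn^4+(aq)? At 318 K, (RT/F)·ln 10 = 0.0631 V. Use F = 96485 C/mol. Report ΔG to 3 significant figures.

−91.7 kJ/mol

With Hg²⁺/Hg reduced at the cathode, E°cell = +0.856 − (+0.154) = +0.702 V and n = 2.
The reaction quotient is [Sn^4+(aq)] / ([Hg^2+(aq)]·[Sn^2+(aq)]) = 1.54×10^7; by Nernst, E = +0.702 − (0.0631/2)(7.188) = +0.4752 V.
Then ΔG = −nFE = −2 × 96485 × +0.4752 J/mol = −91.7 kJ/mol.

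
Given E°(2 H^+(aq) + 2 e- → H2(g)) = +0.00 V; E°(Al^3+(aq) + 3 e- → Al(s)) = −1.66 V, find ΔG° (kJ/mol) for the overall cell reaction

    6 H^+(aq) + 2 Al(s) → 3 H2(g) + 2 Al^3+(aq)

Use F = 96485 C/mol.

−961 kJ/mol

In the reaction as written H^+(aq) is reduced, so the 2H⁺/H₂ couple is the cathode and Al³⁺/Al is the anode.
E°cell = +0.00 − (−1.66) = +1.66 V; balancing electrons gives n = 6.
ΔG° = −nFE°cell = −(6)(96485)(+1.66) J/mol = −961 kJ/mol.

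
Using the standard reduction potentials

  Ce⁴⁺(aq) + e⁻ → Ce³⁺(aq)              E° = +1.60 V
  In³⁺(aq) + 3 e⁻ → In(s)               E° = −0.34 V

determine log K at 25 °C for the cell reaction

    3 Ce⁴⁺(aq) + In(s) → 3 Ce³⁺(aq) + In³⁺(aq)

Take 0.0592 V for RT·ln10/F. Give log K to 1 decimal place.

log K = 98.3

The Ce⁴⁺/Ce³⁺ couple is reduced (cathode); E°cell = +1.60 − (−0.34) = +1.94 V with n = 3.
At equilibrium E = 0, so log K = nE°cell / 0.0592 = (3)(+1.94) / 0.0592 = 98.3.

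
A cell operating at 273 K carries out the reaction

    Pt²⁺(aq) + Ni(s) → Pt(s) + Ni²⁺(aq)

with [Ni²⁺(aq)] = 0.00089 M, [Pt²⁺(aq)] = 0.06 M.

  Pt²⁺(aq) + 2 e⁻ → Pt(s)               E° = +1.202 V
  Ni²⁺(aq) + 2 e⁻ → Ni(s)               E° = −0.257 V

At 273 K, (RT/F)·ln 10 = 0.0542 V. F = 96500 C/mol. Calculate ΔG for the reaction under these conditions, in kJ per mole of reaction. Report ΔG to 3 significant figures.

With Pt²⁺/Pt reduced at the cathode, E°cell = +1.202 − (−0.257) = +1.459 V and n = 2.
The reaction quotient is [Ni²⁺(aq)] / [Pt²⁺(aq)] = 0.0148; by Nernst, E = +1.459 − (0.0542/2)(−1.829) = +1.5086 V.
Then ΔG = −nFE = −2 × 96500 × +1.5086 J/mol = −291 kJ/mol.

−291 kJ/mol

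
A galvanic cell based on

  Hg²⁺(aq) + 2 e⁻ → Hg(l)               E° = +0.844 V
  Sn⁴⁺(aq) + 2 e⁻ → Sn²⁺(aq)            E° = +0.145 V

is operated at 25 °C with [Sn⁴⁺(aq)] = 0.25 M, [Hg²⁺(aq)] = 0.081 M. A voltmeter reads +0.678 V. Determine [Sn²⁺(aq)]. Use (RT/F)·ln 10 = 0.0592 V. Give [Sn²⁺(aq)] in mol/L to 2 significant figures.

0.60 M

The Hg²⁺/Hg couple has the larger reduction potential, so it is the cathode: E°cell = +0.844 − (+0.145) = +0.699 V and n = 2.
Rearranging E = E° − (0.0592/n)·log Q gives log Q = 2(+0.699 − (+0.678))/0.0592 = 0.709.
Balancing electrons gives Hg²⁺(aq) + Sn²⁺(aq) → Hg(l) + Sn⁴⁺(aq); thus Q = [Sn⁴⁺(aq)] / ([Hg²⁺(aq)]·[Sn²⁺(aq)]).
Isolating [Sn²⁺(aq)] in Q = 10^{0.709} yields log [Sn²⁺(aq)] = −0.220, i.e. 0.60 M.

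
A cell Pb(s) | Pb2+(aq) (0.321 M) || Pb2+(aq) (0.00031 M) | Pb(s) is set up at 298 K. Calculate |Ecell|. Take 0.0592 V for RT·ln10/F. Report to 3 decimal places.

0.089 V

For a concentration cell E°cell = 0, since both electrodes use the same couple.
The compartment with the higher Pb2+(aq) concentration (0.321 M) acts as the cathode; ions are reduced there and produced at the dilute (0.00031 M) anode.
With n = 2, Ecell = −(0.0592/2)·log([dilute]/[conc]) = −(0.0592/2)·log(0.00031/0.321) = +0.089 V.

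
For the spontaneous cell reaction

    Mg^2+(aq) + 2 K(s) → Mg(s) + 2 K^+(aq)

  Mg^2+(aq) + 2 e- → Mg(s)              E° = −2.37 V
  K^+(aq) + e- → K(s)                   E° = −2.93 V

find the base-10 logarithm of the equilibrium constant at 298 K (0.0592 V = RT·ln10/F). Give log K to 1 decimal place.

The Mg²⁺/Mg couple is reduced (cathode); E°cell = −2.37 − (−2.93) = +0.56 V with n = 2.
At equilibrium E = 0, so log K = nE°cell / 0.0592 = (2)(+0.56) / 0.0592 = 18.9.

log K = 18.9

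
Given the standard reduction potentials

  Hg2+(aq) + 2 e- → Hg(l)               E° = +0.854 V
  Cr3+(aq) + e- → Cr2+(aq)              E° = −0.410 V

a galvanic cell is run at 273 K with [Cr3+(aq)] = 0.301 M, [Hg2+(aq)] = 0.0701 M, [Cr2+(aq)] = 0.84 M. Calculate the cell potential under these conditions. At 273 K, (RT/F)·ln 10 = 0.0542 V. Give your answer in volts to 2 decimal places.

+1.26 V

Since E°(Hg²⁺/Hg) > E°(Cr³⁺/Cr²⁺), Hg²⁺/Hg serves as the cathode.
E°cell = +0.854 − (−0.410) = +1.264 V, with n = 2 electrons transferred.
Balancing gives Hg2+(aq) + 2 Cr2+(aq) → Hg(l) + 2 Cr3+(aq); hence Q = [Cr3+(aq)]^2 / ([Hg2+(aq)]·[Cr2+(aq)]^2) = 1.83 (log Q = 0.263).
By the Nernst equation, E = +1.264 − (0.0542/2)·(0.263) = +1.26 V.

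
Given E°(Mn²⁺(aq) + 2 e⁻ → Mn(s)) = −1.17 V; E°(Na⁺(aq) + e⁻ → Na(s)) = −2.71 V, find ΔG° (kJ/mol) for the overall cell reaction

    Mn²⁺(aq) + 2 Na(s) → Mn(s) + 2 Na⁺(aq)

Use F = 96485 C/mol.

In the reaction as written Mn²⁺(aq) is reduced, so the Mn²⁺/Mn couple is the cathode and Na⁺/Na is the anode.
E°cell = −1.17 − (−2.71) = +1.54 V; balancing electrons gives n = 2.
ΔG° = −nFE°cell = −(2)(96485)(+1.54) J/mol = −297 kJ/mol.

−297 kJ/mol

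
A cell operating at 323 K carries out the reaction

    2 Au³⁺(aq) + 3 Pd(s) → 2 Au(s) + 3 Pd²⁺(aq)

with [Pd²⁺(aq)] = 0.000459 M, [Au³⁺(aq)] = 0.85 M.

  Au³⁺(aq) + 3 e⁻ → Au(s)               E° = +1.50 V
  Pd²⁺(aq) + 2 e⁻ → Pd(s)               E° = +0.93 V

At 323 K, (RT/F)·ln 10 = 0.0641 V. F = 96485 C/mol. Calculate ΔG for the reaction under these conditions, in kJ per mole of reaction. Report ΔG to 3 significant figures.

E°cell = +1.50 − (+0.93) = +0.57 V; the balanced reaction transfers n = 6 electrons.
Q = [Pd²⁺(aq)]^3 / [Au³⁺(aq)]^2 = 1.34×10^−10, so log Q = −9.873 and E = +0.57 − (0.0641/6)(−9.873) = +0.6755 V.
ΔG = −nFE = −(6)(96485)(+0.6755) J/mol = −391 kJ/mol.

−391 kJ/mol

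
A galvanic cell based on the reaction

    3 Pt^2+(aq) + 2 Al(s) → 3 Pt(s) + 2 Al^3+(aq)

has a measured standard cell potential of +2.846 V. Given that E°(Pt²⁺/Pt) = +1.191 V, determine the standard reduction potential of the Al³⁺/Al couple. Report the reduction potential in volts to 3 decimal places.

−1.655 V

In the reaction as written the Pt²⁺/Pt couple is reduced (cathode) and Al³⁺/Al is oxidized (anode), so E°cell = E°(Pt²⁺/Pt) − E°(Al³⁺/Al).
E°(Al³⁺/Al) = E°(cathode) − E°cell = +1.191 − (+2.846) = −1.655 V.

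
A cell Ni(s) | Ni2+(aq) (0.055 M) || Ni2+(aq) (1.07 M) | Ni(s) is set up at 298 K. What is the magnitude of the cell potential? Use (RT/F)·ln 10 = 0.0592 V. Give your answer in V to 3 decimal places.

0.038 V

For a concentration cell E°cell = 0, since both electrodes use the same couple.
The compartment with the higher Ni2+(aq) concentration (1.07 M) acts as the cathode; ions are reduced there and produced at the dilute (0.055 M) anode.
With n = 2, Ecell = −(0.0592/2)·log([dilute]/[conc]) = −(0.0592/2)·log(0.055/1.07) = +0.038 V.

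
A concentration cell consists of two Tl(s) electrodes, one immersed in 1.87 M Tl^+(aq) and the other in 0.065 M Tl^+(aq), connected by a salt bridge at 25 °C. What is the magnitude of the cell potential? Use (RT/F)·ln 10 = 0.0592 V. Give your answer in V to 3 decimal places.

For a concentration cell E°cell = 0, since both electrodes use the same couple.
The compartment with the higher Tl^+(aq) concentration (1.87 M) acts as the cathode; ions are reduced there and produced at the dilute (0.065 M) anode.
With n = 1, Ecell = −(0.0592/1)·log([dilute]/[conc]) = −(0.0592/1)·log(0.065/1.87) = +0.086 V.

0.086 V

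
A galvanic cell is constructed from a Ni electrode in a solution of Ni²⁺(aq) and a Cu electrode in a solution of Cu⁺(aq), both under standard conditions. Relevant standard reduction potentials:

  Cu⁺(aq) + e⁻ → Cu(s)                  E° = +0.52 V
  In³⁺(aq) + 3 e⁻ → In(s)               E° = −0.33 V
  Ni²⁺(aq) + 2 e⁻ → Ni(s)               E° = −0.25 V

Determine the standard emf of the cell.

The Cu⁺/Cu couple has the higher E°, so Cu ion is reduced (cathode) and Ni is oxidized (anode).
E°cell = E°(cathode) − E°(anode) = +0.52 − (−0.25) = +0.77 V.

+0.77 V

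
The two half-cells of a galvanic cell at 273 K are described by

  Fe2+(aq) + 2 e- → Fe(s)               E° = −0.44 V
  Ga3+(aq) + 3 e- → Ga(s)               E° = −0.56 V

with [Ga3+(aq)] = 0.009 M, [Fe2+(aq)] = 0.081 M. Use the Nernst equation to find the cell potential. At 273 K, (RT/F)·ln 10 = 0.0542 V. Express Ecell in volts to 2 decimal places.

+0.13 V

Fe²⁺/Fe is reduced (cathode, E° = −0.44 V) and Ga³⁺/Ga is oxidized (anode).
The standard potential is −0.44 − (−0.56) = +0.12 V and the balanced reaction transfers n = 6 electrons.
The balanced reaction is 3 Fe2+(aq) + 2 Ga(s) → 3 Fe(s) + 2 Ga3+(aq), so Q = [Ga3+(aq)]^2 / [Fe2+(aq)]^3 = 0.152 and log Q = −0.817.
By the Nernst equation, E = +0.12 − (0.0542/6)·(−0.817) = +0.13 V.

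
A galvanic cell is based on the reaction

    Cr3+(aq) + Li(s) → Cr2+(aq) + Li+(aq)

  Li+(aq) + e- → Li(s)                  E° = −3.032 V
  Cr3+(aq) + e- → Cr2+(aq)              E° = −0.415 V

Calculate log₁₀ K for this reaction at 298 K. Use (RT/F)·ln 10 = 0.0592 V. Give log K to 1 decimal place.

The Cr³⁺/Cr²⁺ couple is reduced (cathode); E°cell = −0.415 − (−3.032) = +2.617 V with n = 1.
At equilibrium E = 0, so log K = nE°cell / 0.0592 = (1)(+2.617) / 0.0592 = 44.2.

log K = 44.2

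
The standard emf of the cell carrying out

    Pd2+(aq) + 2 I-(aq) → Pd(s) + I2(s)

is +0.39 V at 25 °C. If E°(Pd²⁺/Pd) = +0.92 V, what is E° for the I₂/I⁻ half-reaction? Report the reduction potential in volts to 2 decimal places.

+0.53 V

In the reaction as written the Pd²⁺/Pd couple is reduced (cathode) and I₂/I⁻ is oxidized (anode), so E°cell = E°(Pd²⁺/Pd) − E°(I₂/I⁻).
E°(I₂/I⁻) = E°(cathode) − E°cell = +0.92 − (+0.39) = +0.53 V.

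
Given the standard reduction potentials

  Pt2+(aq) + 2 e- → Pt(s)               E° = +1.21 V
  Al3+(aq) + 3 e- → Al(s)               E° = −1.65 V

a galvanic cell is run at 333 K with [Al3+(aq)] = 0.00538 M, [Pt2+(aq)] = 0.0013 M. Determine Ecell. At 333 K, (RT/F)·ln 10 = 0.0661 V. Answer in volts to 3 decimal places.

+2.815 V

Since E°(Pt²⁺/Pt) > E°(Al³⁺/Al), Pt²⁺/Pt serves as the cathode.
E°cell = +1.21 − (−1.65) = +2.86 V, with n = 6 electrons transferred.
The balanced reaction is 3 Pt2+(aq) + 2 Al(s) → 3 Pt(s) + 2 Al3+(aq), so Q = [Al3+(aq)]^2 / [Pt2+(aq)]^3 = 1.32×10^4 and log Q = 4.120.
By the Nernst equation, E = +2.86 − (0.0661/6)·(4.120) = +2.815 V.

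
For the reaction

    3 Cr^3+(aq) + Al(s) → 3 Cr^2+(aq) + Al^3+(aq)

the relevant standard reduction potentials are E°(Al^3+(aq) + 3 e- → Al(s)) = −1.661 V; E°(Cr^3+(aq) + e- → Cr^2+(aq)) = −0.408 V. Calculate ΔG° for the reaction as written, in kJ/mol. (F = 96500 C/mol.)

−363 kJ/mol

In the reaction as written Cr^3+(aq) is reduced, so the Cr³⁺/Cr²⁺ couple is the cathode and Al³⁺/Al is the anode.
E°cell = −0.408 − (−1.661) = +1.253 V; balancing electrons gives n = 3.
ΔG° = −nFE°cell = −(3)(96500)(+1.253) J/mol = −363 kJ/mol.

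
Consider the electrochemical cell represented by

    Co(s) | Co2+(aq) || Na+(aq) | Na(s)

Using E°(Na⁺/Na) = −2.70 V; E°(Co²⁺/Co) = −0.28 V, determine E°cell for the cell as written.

−2.42 V

By convention the left-hand electrode in cell notation is the anode (oxidation) and the right-hand electrode is the cathode (reduction).
E°cell = E°(right) − E°(left) = −2.70 − (−0.28) = −2.42 V.
The negative sign shows that, as written, the cell would require an external voltage to drive the reaction.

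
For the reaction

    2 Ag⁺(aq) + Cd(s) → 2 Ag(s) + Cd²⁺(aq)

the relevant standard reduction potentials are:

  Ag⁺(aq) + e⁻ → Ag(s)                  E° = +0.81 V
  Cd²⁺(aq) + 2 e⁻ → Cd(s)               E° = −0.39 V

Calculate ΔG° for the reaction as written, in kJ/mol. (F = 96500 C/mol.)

In the reaction as written Ag⁺(aq) is reduced, so the Ag⁺/Ag couple is the cathode and Cd²⁺/Cd is the anode.
E°cell = +0.81 − (−0.39) = +1.20 V; balancing electrons gives n = 2.
ΔG° = −nFE°cell = −(2)(96500)(+1.20) J/mol = −232 kJ/mol.

−232 kJ/mol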